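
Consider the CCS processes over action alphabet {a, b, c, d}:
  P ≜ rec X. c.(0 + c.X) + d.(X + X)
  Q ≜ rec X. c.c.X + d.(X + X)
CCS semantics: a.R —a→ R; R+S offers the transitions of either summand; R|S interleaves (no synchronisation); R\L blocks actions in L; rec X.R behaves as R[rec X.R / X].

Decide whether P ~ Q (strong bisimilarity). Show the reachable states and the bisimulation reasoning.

P's transition system — 3 states:
  u0 = rec X. c.(0 + c.X) + d.(X + X) | =c=> u1, =d=> u2
  u1 = 0 + c.(rec X. c.(0 + c.X) + d.(X + X)) | =c=> u0
  u2 = (rec X. c.(0 + c.X) + d.(X + X)) + (rec X. c.(0 + c.X) + d.(X + X)) | =c=> u1, =d=> u2
Q's transition system — 3 states:
  v0 = rec X. c.c.X + d.(X + X) | =c=> v1, =d=> v2
  v1 = c.(rec X. c.c.X + d.(X + X)) | =c=> v0
  v2 = (rec X. c.c.X + d.(X + X)) + (rec X. c.c.X + d.(X + X)) | =c=> v1, =d=> v2
Bisimilarity quotient blocks:
  B0 = {u0, u2, v0, v2}
  B1 = {u1, v1}
u0 ∈ B0, v0 ∈ B0 → same block

bisimilar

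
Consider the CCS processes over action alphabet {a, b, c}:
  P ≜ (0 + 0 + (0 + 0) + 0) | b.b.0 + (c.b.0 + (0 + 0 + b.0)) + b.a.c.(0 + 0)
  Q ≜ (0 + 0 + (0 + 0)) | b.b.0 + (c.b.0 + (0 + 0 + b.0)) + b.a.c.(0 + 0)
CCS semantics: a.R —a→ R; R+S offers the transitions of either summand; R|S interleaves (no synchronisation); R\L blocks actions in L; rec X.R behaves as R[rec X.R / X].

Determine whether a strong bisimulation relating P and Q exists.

Reachable graph of P (8 states):
  u0 = (0 + 0 + (0 + 0) + 0) | b.b.0 + (c.b.0 + (0 + 0 + b.0)) + b.a.c.(0 + 0) ⊢ —b→ u1, —b→ u2, —b→ u3, —c→ u4
  u1 = (0 + 0 + (0 + 0) + 0) | b.0 ⊢ —b→ u5
  u2 = 0 ⊢ stopped
  u3 = a.c.(0 + 0) ⊢ —a→ u6
  u4 = b.0 ⊢ —b→ u2
  u5 = (0 + 0 + (0 + 0) + 0) | 0 ⊢ stopped
  u6 = c.(0 + 0) ⊢ —c→ u7
  u7 = 0 + 0 ⊢ stopped
Reachable graph of Q (8 states):
  v0 = (0 + 0 + (0 + 0)) | b.b.0 + (c.b.0 + (0 + 0 + b.0)) + b.a.c.(0 + 0) ⊢ —b→ v1, —b→ v2, —b→ v3, —c→ v4
  v1 = (0 + 0 + (0 + 0)) | b.0 ⊢ —b→ v5
  v2 = 0 ⊢ stopped
  v3 = a.c.(0 + 0) ⊢ —a→ v6
  v4 = b.0 ⊢ —b→ v2
  v5 = (0 + 0 + (0 + 0)) | 0 ⊢ stopped
  v6 = c.(0 + 0) ⊢ —c→ v7
  v7 = 0 + 0 ⊢ stopped
Coarsest stable partition (strong bisimilarity classes):
  B0 = {u0, v0}
  B1 = {u1, u4, v1, v4}
  B2 = {u2, u5, u7, v2, v5, v7}
  B3 = {u3, v3}
  B4 = {u6, v6}
u0 ∈ B0, v0 ∈ B0 → same block

P ~ Q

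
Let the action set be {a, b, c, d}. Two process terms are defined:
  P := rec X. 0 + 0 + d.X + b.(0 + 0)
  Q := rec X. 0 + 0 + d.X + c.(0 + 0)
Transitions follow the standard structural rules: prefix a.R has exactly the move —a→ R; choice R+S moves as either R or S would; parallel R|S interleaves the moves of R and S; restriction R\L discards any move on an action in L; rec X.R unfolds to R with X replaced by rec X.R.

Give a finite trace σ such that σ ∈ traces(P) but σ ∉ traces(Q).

P's transition system — 2 states:
  m0 = rec X. 0 + 0 + d.X + b.(0 + 0) → -b-> m1, -d-> m0
  m1 = 0 + 0 → stopped
Q's transition system — 2 states:
  n0 = rec X. 0 + 0 + d.X + c.(0 + 0) → -c-> n1, -d-> n0
  n1 = 0 + 0 → stopped
Executing b from P (initial set {m0}):
  after b @ step 1: {m1}
  P completes σ.
Executing b from Q (initial set {n0}):
  after b @ step 1: ∅ (Q stuck)

b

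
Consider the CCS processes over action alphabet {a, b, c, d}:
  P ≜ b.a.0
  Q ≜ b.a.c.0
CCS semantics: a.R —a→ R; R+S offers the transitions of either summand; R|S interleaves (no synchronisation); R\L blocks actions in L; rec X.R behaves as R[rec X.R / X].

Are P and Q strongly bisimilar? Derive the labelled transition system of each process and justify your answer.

NO

P's transition system — 3 states:
  s0 = b.a.0 ⊢ --b--▸ s1
  s1 = a.0 ⊢ --a--▸ s2
  s2 = 0 ⊢ (no moves)
Q's transition system — 4 states:
  t0 = b.a.c.0 ⊢ --b--▸ t1
  t1 = a.c.0 ⊢ --a--▸ t2
  t2 = c.0 ⊢ --c--▸ t3
  t3 = 0 ⊢ (no moves)
Bisimilarity quotient blocks:
  B0 = {s0}
  B1 = {s1}
  B2 = {s2, t3}
  B3 = {t0}
  B4 = {t1}
  B5 = {t2}
s0 ∈ B0, t0 ∈ B3 → different blocks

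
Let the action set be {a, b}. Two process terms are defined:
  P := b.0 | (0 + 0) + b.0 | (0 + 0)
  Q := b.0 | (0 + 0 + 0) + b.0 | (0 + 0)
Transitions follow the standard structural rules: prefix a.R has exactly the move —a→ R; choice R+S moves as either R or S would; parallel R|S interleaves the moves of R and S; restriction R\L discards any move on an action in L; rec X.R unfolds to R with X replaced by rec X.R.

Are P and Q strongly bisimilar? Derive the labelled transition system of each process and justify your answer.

P's transition system — 2 states:
  u0 = b.0 | (0 + 0) + b.0 | (0 + 0) → —b→ u1
  u1 = 0 | (0 + 0) → (no moves)
Q's transition system — 3 states:
  v0 = b.0 | (0 + 0 + 0) + b.0 | (0 + 0) → —b→ v1, —b→ v2
  v1 = 0 | (0 + 0 + 0) → (no moves)
  v2 = 0 | (0 + 0) → (no moves)
Partition-refinement fixed point:
  B0 = {u0, v0}
  B1 = {u1, v1, v2}
u0 ∈ B0, v0 ∈ B0 → same block

bisimilar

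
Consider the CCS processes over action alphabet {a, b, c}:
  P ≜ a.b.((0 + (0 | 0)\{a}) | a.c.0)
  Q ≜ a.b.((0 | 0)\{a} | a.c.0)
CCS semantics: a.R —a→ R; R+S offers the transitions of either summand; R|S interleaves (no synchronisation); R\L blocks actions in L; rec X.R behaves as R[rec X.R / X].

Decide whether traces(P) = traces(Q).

P's transition system — 5 states:
  s0 = a.b.((0 + (0 | 0)\{a}) | a.c.0) :: —a→ s1
  s1 = b.((0 + (0 | 0)\{a}) | a.c.0) :: —b→ s2
  s2 = (0 + (0 | 0)\{a}) | a.c.0 :: —a→ s3
  s3 = (0 + (0 | 0)\{a}) | c.0 :: —c→ s4
  s4 = (0 + (0 | 0)\{a}) | 0 :: (no moves)
Q's transition system — 5 states:
  t0 = a.b.((0 | 0)\{a} | a.c.0) :: —a→ t1
  t1 = b.((0 | 0)\{a} | a.c.0) :: —b→ t2
  t2 = (0 | 0)\{a} | a.c.0 :: —a→ t3
  t3 = (0 | 0)\{a} | c.0 :: —c→ t4
  t4 = (0 | 0)\{a} | 0 :: (no moves)
Coarsest stable partition (strong bisimilarity classes):
  B0 = {s0, t0}
  B1 = {s1, t1}
  B2 = {s2, t2}
  B3 = {s3, t3}
  B4 = {s4, t4}
s0 ∈ B0, t0 ∈ B0 → same block
Bisimilar ⇒ trace-equivalent.

traces(P) = traces(Q)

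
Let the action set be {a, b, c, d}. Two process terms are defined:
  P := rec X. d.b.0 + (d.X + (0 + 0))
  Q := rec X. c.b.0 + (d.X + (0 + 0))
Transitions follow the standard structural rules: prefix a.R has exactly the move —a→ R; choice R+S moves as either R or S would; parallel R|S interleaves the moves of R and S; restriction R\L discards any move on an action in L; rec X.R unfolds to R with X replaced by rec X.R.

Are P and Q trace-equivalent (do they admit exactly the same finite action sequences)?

trace-distinct — witness ⟨db⟩

LTS(P): 3 reachable states
  m0 = rec X. d.b.0 + (d.X + (0 + 0)) → =d=> m0, =d=> m1
  m1 = b.0 → =b=> m2
  m2 = 0 → deadlocked
LTS(Q): 3 reachable states
  n0 = rec X. c.b.0 + (d.X + (0 + 0)) → =c=> n1, =d=> n0
  n1 = b.0 → =b=> n2
  n2 = 0 → deadlocked
Executing db from P (initial set {m0}):
  after d @ step 1: {m0, m1}
  after b @ step 2: {m2}
  — P admits the full trace.
Executing db from Q (initial set {n0}):
  after d @ step 1: {n0}
  after b @ step 2: ∅ (Q stuck)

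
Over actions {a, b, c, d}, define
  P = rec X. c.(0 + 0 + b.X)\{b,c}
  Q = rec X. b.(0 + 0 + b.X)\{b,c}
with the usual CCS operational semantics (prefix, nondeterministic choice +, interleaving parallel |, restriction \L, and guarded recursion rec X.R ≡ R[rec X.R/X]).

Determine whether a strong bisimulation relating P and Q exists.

P ≁ Q

LTS(P): 2 reachable states
  m0 = rec X. c.(0 + 0 + b.X)\{b,c} ⊢ ··c··> m1
  m1 = (0 + 0 + b.(rec X. c.(0 + 0 + b.X)\{b,c}))\{b,c} ⊢ deadlocked
LTS(Q): 2 reachable states
  n0 = rec X. b.(0 + 0 + b.X)\{b,c} ⊢ ··b··> n1
  n1 = (0 + 0 + b.(rec X. b.(0 + 0 + b.X)\{b,c}))\{b,c} ⊢ deadlocked
Bisimilarity quotient blocks:
  B0 = {m0}
  B1 = {m1, n1}
  B2 = {n0}
m0 ∈ B0, n0 ∈ B2 → different blocks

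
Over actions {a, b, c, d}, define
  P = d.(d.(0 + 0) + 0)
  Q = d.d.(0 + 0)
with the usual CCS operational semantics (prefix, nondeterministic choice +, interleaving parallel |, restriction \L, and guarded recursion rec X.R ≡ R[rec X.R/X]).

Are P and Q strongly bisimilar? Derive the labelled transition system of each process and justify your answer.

LTS(P): 3 reachable states
  p0 = d.(d.(0 + 0) + 0) → ··d··> p1
  p1 = d.(0 + 0) + 0 → ··d··> p2
  p2 = 0 + 0 → deadlocked
LTS(Q): 3 reachable states
  q0 = d.d.(0 + 0) → ··d··> q1
  q1 = d.(0 + 0) → ··d··> q2
  q2 = 0 + 0 → deadlocked
Coarsest stable partition (strong bisimilarity classes):
  B0 = {p0, q0}
  B1 = {p1, q1}
  B2 = {p2, q2}
p0 ∈ B0, q0 ∈ B0 → same block

P ~ Q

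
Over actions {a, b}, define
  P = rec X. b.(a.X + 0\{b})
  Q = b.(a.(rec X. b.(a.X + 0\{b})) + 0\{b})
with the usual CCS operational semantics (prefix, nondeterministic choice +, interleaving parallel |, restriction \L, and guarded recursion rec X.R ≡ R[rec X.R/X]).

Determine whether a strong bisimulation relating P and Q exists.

bisimilar

Reachable graph of P (2 states):
  p0 = rec X. b.(a.X + 0\{b}) | ··b··> p1
  p1 = a.(rec X. b.(a.X + 0\{b})) + 0\{b} | ··a··> p0
Reachable graph of Q (3 states):
  q0 = b.(a.(rec X. b.(a.X + 0\{b})) + 0\{b}) | ··b··> q1
  q1 = a.(rec X. b.(a.X + 0\{b})) + 0\{b} | ··a··> q2
  q2 = rec X. b.(a.X + 0\{b}) | ··b··> q1
Coarsest stable partition (strong bisimilarity classes):
  B0 = {p0, q0, q2}
  B1 = {p1, q1}
p0 ∈ B0, q0 ∈ B0 → same block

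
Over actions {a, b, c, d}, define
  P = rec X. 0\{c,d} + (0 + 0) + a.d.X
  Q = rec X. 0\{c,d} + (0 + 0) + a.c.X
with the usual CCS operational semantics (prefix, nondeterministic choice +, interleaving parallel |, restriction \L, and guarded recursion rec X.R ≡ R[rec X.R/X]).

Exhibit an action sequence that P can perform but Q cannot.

Reachable graph of P (2 states):
  u0 = rec X. 0\{c,d} + (0 + 0) + a.d.X has moves —a→ u1
  u1 = d.(rec X. 0\{c,d} + (0 + 0) + a.d.X) has moves —d→ u0
Reachable graph of Q (2 states):
  v0 = rec X. 0\{c,d} + (0 + 0) + a.c.X has moves —a→ v1
  v1 = c.(rec X. 0\{c,d} + (0 + 0) + a.c.X) has moves —c→ v0
Trace ⟨ad⟩ through P, begin at {u0}:
  step 1 (a): {u1}
  step 2 (d): {u0}
  — P admits the full trace.
Trace ⟨ad⟩ through Q, begin at {v0}:
  step 1 (a): {v1}
  step 2 (d): ∅ (Q stuck)

ad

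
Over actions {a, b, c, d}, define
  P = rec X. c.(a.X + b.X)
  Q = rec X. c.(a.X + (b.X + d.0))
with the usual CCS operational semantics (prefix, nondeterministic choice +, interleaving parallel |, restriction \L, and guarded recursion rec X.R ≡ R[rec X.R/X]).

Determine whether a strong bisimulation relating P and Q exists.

Reachable graph of P (2 states):
  s0 = rec X. c.(a.X + b.X) | --c--▸ s1
  s1 = a.(rec X. c.(a.X + b.X)) + b.(rec X. c.(a.X + b.X)) | --a--▸ s0, --b--▸ s0
Reachable graph of Q (3 states):
  t0 = rec X. c.(a.X + (b.X + d.0)) | --c--▸ t1
  t1 = a.(rec X. c.(a.X + (b.X + d.0))) + (b.(rec X. c.(a.X + (b.X + d.0))) + d.0) | --a--▸ t0, --b--▸ t0, --d--▸ t2
  t2 = 0 | deadlocked
Partition-refinement fixed point:
  B0 = {s0}
  B1 = {s1}
  B2 = {t0}
  B3 = {t1}
  B4 = {t2}
s0 ∈ B0, t0 ∈ B2 → different blocks

not bisimilar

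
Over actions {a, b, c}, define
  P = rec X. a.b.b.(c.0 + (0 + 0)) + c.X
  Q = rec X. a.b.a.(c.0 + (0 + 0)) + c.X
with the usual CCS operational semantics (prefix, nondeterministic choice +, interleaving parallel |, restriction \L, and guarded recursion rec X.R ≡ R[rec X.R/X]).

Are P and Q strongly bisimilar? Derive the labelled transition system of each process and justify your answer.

NO

P's transition system — 5 states:
  u0 = rec X. a.b.b.(c.0 + (0 + 0)) + c.X → -a-> u1, -c-> u0
  u1 = b.b.(c.0 + (0 + 0)) → -b-> u2
  u2 = b.(c.0 + (0 + 0)) → -b-> u3
  u3 = c.0 + (0 + 0) → -c-> u4
  u4 = 0 → ∅
Q's transition system — 5 states:
  v0 = rec X. a.b.a.(c.0 + (0 + 0)) + c.X → -a-> v1, -c-> v0
  v1 = b.a.(c.0 + (0 + 0)) → -b-> v2
  v2 = a.(c.0 + (0 + 0)) → -a-> v3
  v3 = c.0 + (0 + 0) → -c-> v4
  v4 = 0 → ∅
Coarsest stable partition (strong bisimilarity classes):
  B0 = {u0}
  B1 = {u1}
  B2 = {u2}
  B3 = {u3, v3}
  B4 = {u4, v4}
  B5 = {v0}
  B6 = {v1}
  B7 = {v2}
u0 ∈ B0, v0 ∈ B5 → different blocks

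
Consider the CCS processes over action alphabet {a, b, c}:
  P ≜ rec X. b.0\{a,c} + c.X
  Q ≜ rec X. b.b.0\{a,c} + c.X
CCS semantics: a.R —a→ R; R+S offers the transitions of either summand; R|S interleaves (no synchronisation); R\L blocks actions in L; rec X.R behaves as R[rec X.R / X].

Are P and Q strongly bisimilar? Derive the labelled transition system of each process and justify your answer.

P's transition system — 2 states:
  m0 = rec X. b.0\{a,c} + c.X ⊢ ··b··> m1, ··c··> m0
  m1 = 0\{a,c} ⊢ deadlocked
Q's transition system — 3 states:
  n0 = rec X. b.b.0\{a,c} + c.X ⊢ ··b··> n1, ··c··> n0
  n1 = b.0\{a,c} ⊢ ··b··> n2
  n2 = 0\{a,c} ⊢ deadlocked
Coarsest stable partition (strong bisimilarity classes):
  B0 = {m0}
  B1 = {m1, n2}
  B2 = {n0}
  B3 = {n1}
m0 ∈ B0, n0 ∈ B2 → different blocks

not bisimilar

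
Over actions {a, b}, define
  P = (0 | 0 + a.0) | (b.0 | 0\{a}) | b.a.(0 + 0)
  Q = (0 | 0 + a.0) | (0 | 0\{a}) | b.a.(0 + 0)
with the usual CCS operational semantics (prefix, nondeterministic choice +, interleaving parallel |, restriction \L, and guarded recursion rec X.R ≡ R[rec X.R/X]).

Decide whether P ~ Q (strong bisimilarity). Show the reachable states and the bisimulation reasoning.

NO

Reachable graph of P (12 states):
  s0 = (0 | 0 + a.0) | (b.0 | 0\{a}) | b.a.(0 + 0) :: —a→ s1, —b→ s2, —b→ s3
  s1 = 0 | (b.0 | 0\{a}) | b.a.(0 + 0) :: —b→ s4, —b→ s5
  s2 = (0 | 0 + a.0) | (0 | 0\{a}) | b.a.(0 + 0) :: —a→ s4, —b→ s6
  s3 = (0 | 0 + a.0) | (b.0 | 0\{a}) | a.(0 + 0) :: —a→ s5, —a→ s7, —b→ s6
  s4 = 0 | (0 | 0\{a}) | b.a.(0 + 0) :: —b→ s8
  s5 = 0 | (b.0 | 0\{a}) | a.(0 + 0) :: —a→ s9, —b→ s8
  s6 = (0 | 0 + a.0) | (0 | 0\{a}) | a.(0 + 0) :: —a→ s10, —a→ s8
  s7 = (0 | 0 + a.0) | (b.0 | 0\{a}) | (0 + 0) :: —a→ s9, —b→ s10
  s8 = 0 | (0 | 0\{a}) | a.(0 + 0) :: —a→ s11
  s9 = 0 | (b.0 | 0\{a}) | (0 + 0) :: —b→ s11
  s10 = (0 | 0 + a.0) | (0 | 0\{a}) | (0 + 0) :: —a→ s11
  s11 = 0 | (0 | 0\{a}) | (0 + 0) :: deadlocked
Reachable graph of Q (6 states):
  t0 = (0 | 0 + a.0) | (0 | 0\{a}) | b.a.(0 + 0) :: —a→ t1, —b→ t2
  t1 = 0 | (0 | 0\{a}) | b.a.(0 + 0) :: —b→ t3
  t2 = (0 | 0 + a.0) | (0 | 0\{a}) | a.(0 + 0) :: —a→ t3, —a→ t4
  t3 = 0 | (0 | 0\{a}) | a.(0 + 0) :: —a→ t5
  t4 = (0 | 0 + a.0) | (0 | 0\{a}) | (0 + 0) :: —a→ t5
  t5 = 0 | (0 | 0\{a}) | (0 + 0) :: deadlocked
Partition-refinement fixed point:
  B0 = {s0}
  B1 = {s1}
  B2 = {s5, s7}
  B3 = {s10, s8, t3, t4}
  B4 = {s11, t5}
  B5 = {s9}
  B6 = {s4, t1}
  B7 = {s3}
  B8 = {s6, t2}
  B9 = {s2, t0}
s0 ∈ B0, t0 ∈ B9 → different blocks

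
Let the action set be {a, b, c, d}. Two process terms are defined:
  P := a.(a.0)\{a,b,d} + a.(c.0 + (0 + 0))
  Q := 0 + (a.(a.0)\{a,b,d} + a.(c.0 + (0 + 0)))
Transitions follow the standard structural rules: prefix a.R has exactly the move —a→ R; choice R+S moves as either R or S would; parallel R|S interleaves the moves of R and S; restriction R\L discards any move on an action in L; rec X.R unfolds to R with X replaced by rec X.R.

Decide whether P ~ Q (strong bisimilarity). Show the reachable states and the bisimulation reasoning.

YES

LTS(P): 4 reachable states
  s0 = a.(a.0)\{a,b,d} + a.(c.0 + (0 + 0)) → —a→ s1, —a→ s2
  s1 = (a.0)\{a,b,d} → stopped
  s2 = c.0 + (0 + 0) → —c→ s3
  s3 = 0 → stopped
LTS(Q): 4 reachable states
  t0 = 0 + (a.(a.0)\{a,b,d} + a.(c.0 + (0 + 0))) → —a→ t1, —a→ t2
  t1 = (a.0)\{a,b,d} → stopped
  t2 = c.0 + (0 + 0) → —c→ t3
  t3 = 0 → stopped
Partition-refinement fixed point:
  B0 = {s0, t0}
  B1 = {s2, t2}
  B2 = {s1, s3, t1, t3}
s0 ∈ B0, t0 ∈ B0 → same block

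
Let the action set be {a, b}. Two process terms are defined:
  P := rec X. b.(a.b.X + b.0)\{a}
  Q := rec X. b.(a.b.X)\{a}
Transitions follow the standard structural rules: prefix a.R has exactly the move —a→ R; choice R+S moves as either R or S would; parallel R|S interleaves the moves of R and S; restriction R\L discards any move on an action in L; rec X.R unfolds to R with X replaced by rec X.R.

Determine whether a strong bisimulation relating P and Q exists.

P ≁ Q

P's transition system — 3 states:
  p0 = rec X. b.(a.b.X + b.0)\{a} ⊢ --b--▸ p1
  p1 = (a.b.(rec X. b.(a.b.X + b.0)\{a}) + b.0)\{a} ⊢ --b--▸ p2
  p2 = 0\{a} ⊢ (no moves)
Q's transition system — 2 states:
  q0 = rec X. b.(a.b.X)\{a} ⊢ --b--▸ q1
  q1 = (a.b.(rec X. b.(a.b.X)\{a}))\{a} ⊢ (no moves)
Coarsest stable partition (strong bisimilarity classes):
  B0 = {p0}
  B1 = {p1, q0}
  B2 = {p2, q1}
p0 ∈ B0, q0 ∈ B1 → different blocks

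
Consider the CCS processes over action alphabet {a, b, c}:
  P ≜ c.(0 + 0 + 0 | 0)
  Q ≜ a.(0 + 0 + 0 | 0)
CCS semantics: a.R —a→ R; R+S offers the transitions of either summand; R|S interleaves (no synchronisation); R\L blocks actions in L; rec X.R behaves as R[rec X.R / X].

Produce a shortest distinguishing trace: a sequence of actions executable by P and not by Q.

c

Reachable graph of P (2 states):
  p0 = c.(0 + 0 + 0 | 0) has moves ··c··> p1
  p1 = 0 + 0 + 0 | 0 has moves stopped
Reachable graph of Q (2 states):
  q0 = a.(0 + 0 + 0 | 0) has moves ··a··> q1
  q1 = 0 + 0 + 0 | 0 has moves stopped
Executing c from P (initial set {p0}):
  [1] c ⇒ {p1}
  P completes σ.
Executing c from Q (initial set {q0}):
  [1] c ⇒ ∅ (Q stuck)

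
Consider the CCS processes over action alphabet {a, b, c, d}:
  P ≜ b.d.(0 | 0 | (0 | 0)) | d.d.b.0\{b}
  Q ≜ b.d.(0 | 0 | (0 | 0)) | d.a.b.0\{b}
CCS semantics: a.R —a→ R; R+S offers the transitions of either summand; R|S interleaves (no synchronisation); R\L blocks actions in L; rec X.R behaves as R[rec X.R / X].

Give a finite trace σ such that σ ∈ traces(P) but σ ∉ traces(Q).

Reachable graph of P (12 states):
  m0 = b.d.(0 | 0 | (0 | 0)) | d.d.b.0\{b} :: --b--▸ m1, --d--▸ m2
  m1 = d.(0 | 0 | (0 | 0)) | d.d.b.0\{b} :: --d--▸ m3, --d--▸ m4
  m2 = b.d.(0 | 0 | (0 | 0)) | d.b.0\{b} :: --b--▸ m4, --d--▸ m5
  m3 = 0 | 0 | (0 | 0) | d.d.b.0\{b} :: --d--▸ m6
  m4 = d.(0 | 0 | (0 | 0)) | d.b.0\{b} :: --d--▸ m6, --d--▸ m7
  m5 = b.d.(0 | 0 | (0 | 0)) | b.0\{b} :: --b--▸ m7, --b--▸ m8
  m6 = 0 | 0 | (0 | 0) | d.b.0\{b} :: --d--▸ m9
  m7 = d.(0 | 0 | (0 | 0)) | b.0\{b} :: --b--▸ m10, --d--▸ m9
  m8 = b.d.(0 | 0 | (0 | 0)) | 0\{b} :: --b--▸ m10
  m9 = 0 | 0 | (0 | 0) | b.0\{b} :: --b--▸ m11
  m10 = d.(0 | 0 | (0 | 0)) | 0\{b} :: --d--▸ m11
  m11 = 0 | 0 | (0 | 0) | 0\{b} :: deadlocked
Reachable graph of Q (12 states):
  n0 = b.d.(0 | 0 | (0 | 0)) | d.a.b.0\{b} :: --b--▸ n1, --d--▸ n2
  n1 = d.(0 | 0 | (0 | 0)) | d.a.b.0\{b} :: --d--▸ n3, --d--▸ n4
  n2 = b.d.(0 | 0 | (0 | 0)) | a.b.0\{b} :: --a--▸ n5, --b--▸ n4
  n3 = 0 | 0 | (0 | 0) | d.a.b.0\{b} :: --d--▸ n6
  n4 = d.(0 | 0 | (0 | 0)) | a.b.0\{b} :: --a--▸ n7, --d--▸ n6
  n5 = b.d.(0 | 0 | (0 | 0)) | b.0\{b} :: --b--▸ n7, --b--▸ n8
  n6 = 0 | 0 | (0 | 0) | a.b.0\{b} :: --a--▸ n9
  n7 = d.(0 | 0 | (0 | 0)) | b.0\{b} :: --b--▸ n10, --d--▸ n9
  n8 = b.d.(0 | 0 | (0 | 0)) | 0\{b} :: --b--▸ n10
  n9 = 0 | 0 | (0 | 0) | b.0\{b} :: --b--▸ n11
  n10 = d.(0 | 0 | (0 | 0)) | 0\{b} :: --d--▸ n11
  n11 = 0 | 0 | (0 | 0) | 0\{b} :: deadlocked
Executing dd from P (initial set {m0}):
  step 1 (d): {m2}
  step 2 (d): {m5}
  P completes σ.
Executing dd from Q (initial set {n0}):
  step 1 (d): {n2}
  step 2 (d): ∅  — Q cannot continue

dd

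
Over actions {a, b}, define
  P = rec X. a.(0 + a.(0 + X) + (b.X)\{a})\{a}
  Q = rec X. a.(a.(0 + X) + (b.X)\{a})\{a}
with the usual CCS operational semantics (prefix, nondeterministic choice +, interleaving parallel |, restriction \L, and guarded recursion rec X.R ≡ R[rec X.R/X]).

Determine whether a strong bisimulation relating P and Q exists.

P's transition system — 3 states:
  m0 = rec X. a.(0 + a.(0 + X) + (b.X)\{a})\{a} ⊢ -a-> m1
  m1 = (0 + a.(0 + (rec X. a.(0 + a.(0 + X) + (b.X)\{a})\{a})) + (b.(rec X. a.(0 + a.(0 + X) + (b.X)\{a})\{a}))\{a})\{a} ⊢ -b-> m2
  m2 = (rec X. a.(0 + a.(0 + X) + (b.X)\{a})\{a})\{a}\{a} ⊢ ∅
Q's transition system — 3 states:
  n0 = rec X. a.(a.(0 + X) + (b.X)\{a})\{a} ⊢ -a-> n1
  n1 = (a.(0 + (rec X. a.(a.(0 + X) + (b.X)\{a})\{a})) + (b.(rec X. a.(a.(0 + X) + (b.X)\{a})\{a}))\{a})\{a} ⊢ -b-> n2
  n2 = (rec X. a.(a.(0 + X) + (b.X)\{a})\{a})\{a}\{a} ⊢ ∅
Bisimilarity quotient blocks:
  B0 = {m0, n0}
  B1 = {m1, n1}
  B2 = {m2, n2}
m0 ∈ B0, n0 ∈ B0 → same block

YES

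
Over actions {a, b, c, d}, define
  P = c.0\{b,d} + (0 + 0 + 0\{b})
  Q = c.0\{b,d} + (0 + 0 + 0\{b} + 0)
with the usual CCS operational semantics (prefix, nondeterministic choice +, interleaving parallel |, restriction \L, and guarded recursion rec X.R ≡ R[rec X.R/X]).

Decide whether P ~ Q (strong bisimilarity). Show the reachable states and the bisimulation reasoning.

Reachable graph of P (2 states):
  p0 = c.0\{b,d} + (0 + 0 + 0\{b}) ⊢ —c→ p1
  p1 = 0\{b,d} ⊢ ·
Reachable graph of Q (2 states):
  q0 = c.0\{b,d} + (0 + 0 + 0\{b} + 0) ⊢ —c→ q1
  q1 = 0\{b,d} ⊢ ·
Bisimilarity quotient blocks:
  B0 = {p0, q0}
  B1 = {p1, q1}
p0 ∈ B0, q0 ∈ B0 → same block

P ~ Q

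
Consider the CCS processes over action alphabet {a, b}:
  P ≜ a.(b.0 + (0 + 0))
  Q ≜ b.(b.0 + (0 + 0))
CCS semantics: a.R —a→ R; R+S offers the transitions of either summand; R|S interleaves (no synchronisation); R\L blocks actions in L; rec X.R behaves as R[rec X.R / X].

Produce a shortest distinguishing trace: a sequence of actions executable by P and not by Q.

a

Reachable graph of P (3 states):
  s0 = a.(b.0 + (0 + 0)) | =a=> s1
  s1 = b.0 + (0 + 0) | =b=> s2
  s2 = 0 | stopped
Reachable graph of Q (3 states):
  t0 = b.(b.0 + (0 + 0)) | =b=> t1
  t1 = b.0 + (0 + 0) | =b=> t2
  t2 = 0 | stopped
Trace ⟨a⟩ through P, begin at {s0}:
  step 1 (a): {s1}
  — P admits the full trace.
Trace ⟨a⟩ through Q, begin at {t0}:
  step 1 (a): ∅  — Q cannot continue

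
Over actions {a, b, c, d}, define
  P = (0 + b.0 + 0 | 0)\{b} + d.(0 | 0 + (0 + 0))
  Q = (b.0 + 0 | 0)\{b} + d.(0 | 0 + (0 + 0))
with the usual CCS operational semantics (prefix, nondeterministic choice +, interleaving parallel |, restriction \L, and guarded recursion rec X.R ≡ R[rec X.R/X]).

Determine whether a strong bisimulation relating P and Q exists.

LTS(P): 2 reachable states
  m0 = (0 + b.0 + 0 | 0)\{b} + d.(0 | 0 + (0 + 0)) | -d-> m1
  m1 = 0 | 0 + (0 + 0) | ·
LTS(Q): 2 reachable states
  n0 = (b.0 + 0 | 0)\{b} + d.(0 | 0 + (0 + 0)) | -d-> n1
  n1 = 0 | 0 + (0 + 0) | ·
Coarsest stable partition (strong bisimilarity classes):
  B0 = {m0, n0}
  B1 = {m1, n1}
m0 ∈ B0, n0 ∈ B0 → same block

bisimilar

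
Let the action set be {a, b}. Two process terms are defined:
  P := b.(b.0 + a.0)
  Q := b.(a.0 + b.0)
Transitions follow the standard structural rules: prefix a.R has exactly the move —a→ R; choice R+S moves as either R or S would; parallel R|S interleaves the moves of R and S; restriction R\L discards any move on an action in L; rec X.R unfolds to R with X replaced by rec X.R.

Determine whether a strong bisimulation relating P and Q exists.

P ~ Q

Reachable graph of P (3 states):
  p0 = b.(b.0 + a.0) has moves —b→ p1
  p1 = b.0 + a.0 has moves —a→ p2, —b→ p2
  p2 = 0 has moves deadlocked
Reachable graph of Q (3 states):
  q0 = b.(a.0 + b.0) has moves —b→ q1
  q1 = a.0 + b.0 has moves —a→ q2, —b→ q2
  q2 = 0 has moves deadlocked
Partition-refinement fixed point:
  B0 = {p0, q0}
  B1 = {p1, q1}
  B2 = {p2, q2}
p0 ∈ B0, q0 ∈ B0 → same block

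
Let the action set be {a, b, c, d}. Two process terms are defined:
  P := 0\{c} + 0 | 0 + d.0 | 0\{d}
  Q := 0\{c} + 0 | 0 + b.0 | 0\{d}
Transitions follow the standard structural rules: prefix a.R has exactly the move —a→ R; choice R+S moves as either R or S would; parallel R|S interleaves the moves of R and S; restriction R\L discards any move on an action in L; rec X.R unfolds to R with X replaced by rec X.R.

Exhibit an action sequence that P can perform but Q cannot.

d

P's transition system — 2 states:
  m0 = 0\{c} + 0 | 0 + d.0 | 0\{d} ⊢ —d→ m1
  m1 = 0 | 0\{d} ⊢ ·
Q's transition system — 2 states:
  n0 = 0\{c} + 0 | 0 + b.0 | 0\{d} ⊢ —b→ n1
  n1 = 0 | 0\{d} ⊢ ·
Run σ = ⟨d⟩ on P: start {m0}
  [1] d ⇒ {m1}
  — P admits the full trace.
Run σ = ⟨d⟩ on Q: start {n0}
  [1] d ⇒ no successor for Q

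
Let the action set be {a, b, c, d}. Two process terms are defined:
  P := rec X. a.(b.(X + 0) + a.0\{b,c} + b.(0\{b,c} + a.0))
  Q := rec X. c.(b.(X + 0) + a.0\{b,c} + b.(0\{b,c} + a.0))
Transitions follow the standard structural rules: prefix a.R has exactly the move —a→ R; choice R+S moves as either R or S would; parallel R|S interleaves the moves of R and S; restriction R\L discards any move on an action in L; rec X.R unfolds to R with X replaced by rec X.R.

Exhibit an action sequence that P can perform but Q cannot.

a

P's transition system — 6 states:
  u0 = rec X. a.(b.(X + 0) + a.0\{b,c} + b.(0\{b,c} + a.0)) :: =a=> u1
  u1 = b.((rec X. a.(b.(X + 0) + a.0\{b,c} + b.(0\{b,c} + a.0))) + 0) + a.0\{b,c} + b.(0\{b,c} + a.0) :: =a=> u2, =b=> u3, =b=> u4
  u2 = 0\{b,c} :: ∅
  u3 = (rec X. a.(b.(X + 0) + a.0\{b,c} + b.(0\{b,c} + a.0))) + 0 :: =a=> u1
  u4 = 0\{b,c} + a.0 :: =a=> u5
  u5 = 0 :: ∅
Q's transition system — 6 states:
  v0 = rec X. c.(b.(X + 0) + a.0\{b,c} + b.(0\{b,c} + a.0)) :: =c=> v1
  v1 = b.((rec X. c.(b.(X + 0) + a.0\{b,c} + b.(0\{b,c} + a.0))) + 0) + a.0\{b,c} + b.(0\{b,c} + a.0) :: =a=> v2, =b=> v3, =b=> v4
  v2 = 0\{b,c} :: ∅
  v3 = (rec X. c.(b.(X + 0) + a.0\{b,c} + b.(0\{b,c} + a.0))) + 0 :: =c=> v1
  v4 = 0\{b,c} + a.0 :: =a=> v5
  v5 = 0 :: ∅
Trace ⟨a⟩ through P, begin at {u0}:
  step 1 (a): {u1}
  — P admits the full trace.
Trace ⟨a⟩ through Q, begin at {v0}:
  step 1 (a): no successor for Q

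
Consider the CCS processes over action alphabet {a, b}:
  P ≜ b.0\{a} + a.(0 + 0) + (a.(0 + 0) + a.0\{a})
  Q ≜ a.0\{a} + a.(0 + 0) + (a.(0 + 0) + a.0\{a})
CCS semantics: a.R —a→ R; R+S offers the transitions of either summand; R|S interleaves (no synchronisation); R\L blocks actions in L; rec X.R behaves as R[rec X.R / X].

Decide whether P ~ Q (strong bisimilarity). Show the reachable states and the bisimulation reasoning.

P's transition system — 3 states:
  m0 = b.0\{a} + a.(0 + 0) + (a.(0 + 0) + a.0\{a}) → --a--▸ m1, --a--▸ m2, --b--▸ m2
  m1 = 0 + 0 → ∅
  m2 = 0\{a} → ∅
Q's transition system — 3 states:
  n0 = a.0\{a} + a.(0 + 0) + (a.(0 + 0) + a.0\{a}) → --a--▸ n1, --a--▸ n2
  n1 = 0 + 0 → ∅
  n2 = 0\{a} → ∅
Bisimilarity quotient blocks:
  B0 = {m0}
  B1 = {m1, m2, n1, n2}
  B2 = {n0}
m0 ∈ B0, n0 ∈ B2 → different blocks

NO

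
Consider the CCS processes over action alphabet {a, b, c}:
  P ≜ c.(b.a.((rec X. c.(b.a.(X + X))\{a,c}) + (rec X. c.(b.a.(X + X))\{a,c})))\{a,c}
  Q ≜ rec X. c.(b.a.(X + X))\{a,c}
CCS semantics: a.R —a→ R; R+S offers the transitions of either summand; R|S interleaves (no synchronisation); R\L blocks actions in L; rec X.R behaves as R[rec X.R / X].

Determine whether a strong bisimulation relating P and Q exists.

YES

P's transition system — 3 states:
  m0 = c.(b.a.((rec X. c.(b.a.(X + X))\{a,c}) + (rec X. c.(b.a.(X + X))\{a,c})))\{a,c} → ··c··> m1
  m1 = (b.a.((rec X. c.(b.a.(X + X))\{a,c}) + (rec X. c.(b.a.(X + X))\{a,c})))\{a,c} → ··b··> m2
  m2 = (a.((rec X. c.(b.a.(X + X))\{a,c}) + (rec X. c.(b.a.(X + X))\{a,c})))\{a,c} → stopped
Q's transition system — 3 states:
  n0 = rec X. c.(b.a.(X + X))\{a,c} → ··c··> n1
  n1 = (b.a.((rec X. c.(b.a.(X + X))\{a,c}) + (rec X. c.(b.a.(X + X))\{a,c})))\{a,c} → ··b··> n2
  n2 = (a.((rec X. c.(b.a.(X + X))\{a,c}) + (rec X. c.(b.a.(X + X))\{a,c})))\{a,c} → stopped
Coarsest stable partition (strong bisimilarity classes):
  B0 = {m0, n0}
  B1 = {m1, n1}
  B2 = {m2, n2}
m0 ∈ B0, n0 ∈ B0 → same block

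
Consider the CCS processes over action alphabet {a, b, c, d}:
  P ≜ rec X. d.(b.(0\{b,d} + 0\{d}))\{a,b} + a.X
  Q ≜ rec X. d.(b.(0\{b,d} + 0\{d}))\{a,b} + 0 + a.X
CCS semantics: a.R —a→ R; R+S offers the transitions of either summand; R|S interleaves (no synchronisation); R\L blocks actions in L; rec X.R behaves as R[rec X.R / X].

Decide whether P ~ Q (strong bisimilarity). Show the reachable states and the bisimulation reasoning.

P's transition system — 2 states:
  p0 = rec X. d.(b.(0\{b,d} + 0\{d}))\{a,b} + a.X → ··a··> p0, ··d··> p1
  p1 = (b.(0\{b,d} + 0\{d}))\{a,b} → stopped
Q's transition system — 2 states:
  q0 = rec X. d.(b.(0\{b,d} + 0\{d}))\{a,b} + 0 + a.X → ··a··> q0, ··d··> q1
  q1 = (b.(0\{b,d} + 0\{d}))\{a,b} → stopped
Bisimilarity quotient blocks:
  B0 = {p0, q0}
  B1 = {p1, q1}
p0 ∈ B0, q0 ∈ B0 → same block

P ~ Q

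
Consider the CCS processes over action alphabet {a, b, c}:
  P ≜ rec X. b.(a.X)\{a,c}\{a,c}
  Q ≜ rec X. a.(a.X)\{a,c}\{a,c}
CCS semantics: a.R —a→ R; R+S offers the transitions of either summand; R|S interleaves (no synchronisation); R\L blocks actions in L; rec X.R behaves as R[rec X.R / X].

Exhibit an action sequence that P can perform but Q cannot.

P's transition system — 2 states:
  u0 = rec X. b.(a.X)\{a,c}\{a,c} :: --b--▸ u1
  u1 = (a.(rec X. b.(a.X)\{a,c}\{a,c}))\{a,c}\{a,c} :: ·
Q's transition system — 2 states:
  v0 = rec X. a.(a.X)\{a,c}\{a,c} :: --a--▸ v1
  v1 = (a.(rec X. a.(a.X)\{a,c}\{a,c}))\{a,c}\{a,c} :: ·
Run σ = ⟨b⟩ on P: start {u0}
  [1] b ⇒ {u1}
  P completes σ.
Run σ = ⟨b⟩ on Q: start {v0}
  [1] b ⇒ ∅ (Q stuck)

b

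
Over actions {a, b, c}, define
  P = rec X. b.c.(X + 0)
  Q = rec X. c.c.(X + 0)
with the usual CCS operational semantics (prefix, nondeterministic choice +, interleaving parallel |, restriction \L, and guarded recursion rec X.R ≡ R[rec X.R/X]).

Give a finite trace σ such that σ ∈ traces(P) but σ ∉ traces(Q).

P's transition system — 3 states:
  s0 = rec X. b.c.(X + 0) :: —b→ s1
  s1 = c.((rec X. b.c.(X + 0)) + 0) :: —c→ s2
  s2 = (rec X. b.c.(X + 0)) + 0 :: —b→ s1
Q's transition system — 3 states:
  t0 = rec X. c.c.(X + 0) :: —c→ t1
  t1 = c.((rec X. c.c.(X + 0)) + 0) :: —c→ t2
  t2 = (rec X. c.c.(X + 0)) + 0 :: —c→ t1
Run σ = ⟨b⟩ on P: start {s0}
  after b @ step 1: {s1}
  ✓ P
Run σ = ⟨b⟩ on Q: start {t0}
  after b @ step 1: no successor for Q

b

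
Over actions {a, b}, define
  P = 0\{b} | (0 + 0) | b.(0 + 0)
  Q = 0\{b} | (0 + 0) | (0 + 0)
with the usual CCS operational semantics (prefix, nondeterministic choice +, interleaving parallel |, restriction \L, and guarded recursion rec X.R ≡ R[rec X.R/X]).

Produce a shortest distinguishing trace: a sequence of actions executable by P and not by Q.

LTS(P): 2 reachable states
  u0 = 0\{b} | (0 + 0) | b.(0 + 0) has moves =b=> u1
  u1 = 0\{b} | (0 + 0) | (0 + 0) has moves ∅
LTS(Q): 1 reachable states
  v0 = 0\{b} | (0 + 0) | (0 + 0) has moves ∅
Trace ⟨b⟩ through P, begin at {u0}:
  after b @ step 1: {u1}
  ✓ P
Trace ⟨b⟩ through Q, begin at {v0}:
  after b @ step 1: ∅ (Q stuck)

b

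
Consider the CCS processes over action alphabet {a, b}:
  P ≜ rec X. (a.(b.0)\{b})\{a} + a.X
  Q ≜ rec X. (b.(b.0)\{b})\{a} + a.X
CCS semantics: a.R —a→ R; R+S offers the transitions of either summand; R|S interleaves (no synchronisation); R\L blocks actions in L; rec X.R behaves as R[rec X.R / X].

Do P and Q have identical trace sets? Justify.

trace-distinct — witness ⟨b⟩

LTS(P): 1 reachable states
  s0 = rec X. (a.(b.0)\{b})\{a} + a.X → —a→ s0
LTS(Q): 2 reachable states
  t0 = rec X. (b.(b.0)\{b})\{a} + a.X → —a→ t0, —b→ t1
  t1 = (b.0)\{b}\{a} → ·
Trace ⟨b⟩ through Q, begin at {t0}:
  [1] b ⇒ {t1}
  Q completes σ.
Trace ⟨b⟩ through P, begin at {s0}:
  [1] b ⇒ ∅ (P stuck)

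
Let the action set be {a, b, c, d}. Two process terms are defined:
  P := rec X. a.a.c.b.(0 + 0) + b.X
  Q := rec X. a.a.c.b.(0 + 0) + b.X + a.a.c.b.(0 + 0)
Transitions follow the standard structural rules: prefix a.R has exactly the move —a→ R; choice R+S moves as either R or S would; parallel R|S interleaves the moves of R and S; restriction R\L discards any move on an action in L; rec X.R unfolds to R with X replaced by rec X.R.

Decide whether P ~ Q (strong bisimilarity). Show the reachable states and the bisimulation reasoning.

YES

P's transition system — 5 states:
  u0 = rec X. a.a.c.b.(0 + 0) + b.X → =a=> u1, =b=> u0
  u1 = a.c.b.(0 + 0) → =a=> u2
  u2 = c.b.(0 + 0) → =c=> u3
  u3 = b.(0 + 0) → =b=> u4
  u4 = 0 + 0 → ·
Q's transition system — 5 states:
  v0 = rec X. a.a.c.b.(0 + 0) + b.X + a.a.c.b.(0 + 0) → =a=> v1, =b=> v0
  v1 = a.c.b.(0 + 0) → =a=> v2
  v2 = c.b.(0 + 0) → =c=> v3
  v3 = b.(0 + 0) → =b=> v4
  v4 = 0 + 0 → ·
Partition-refinement fixed point:
  B0 = {u0, v0}
  B1 = {u1, v1}
  B2 = {u2, v2}
  B3 = {u3, v3}
  B4 = {u4, v4}
u0 ∈ B0, v0 ∈ B0 → same block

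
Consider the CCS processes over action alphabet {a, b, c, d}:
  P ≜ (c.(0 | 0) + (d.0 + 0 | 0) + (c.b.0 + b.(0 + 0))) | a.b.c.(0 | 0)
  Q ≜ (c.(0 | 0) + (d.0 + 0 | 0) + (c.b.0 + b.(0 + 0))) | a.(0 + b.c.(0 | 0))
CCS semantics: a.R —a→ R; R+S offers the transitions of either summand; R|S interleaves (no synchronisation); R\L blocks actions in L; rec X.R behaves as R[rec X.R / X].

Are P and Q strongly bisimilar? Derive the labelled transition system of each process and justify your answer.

Reachable graph of P (20 states):
  p0 = (c.(0 | 0) + (d.0 + 0 | 0) + (c.b.0 + b.(0 + 0))) | a.b.c.(0 | 0) → =a=> p1, =b=> p2, =c=> p3, =c=> p4, =d=> p5
  p1 = (c.(0 | 0) + (d.0 + 0 | 0) + (c.b.0 + b.(0 + 0))) | b.c.(0 | 0) → =b=> p6, =b=> p7, =c=> p8, =c=> p9, =d=> p10
  p2 = (0 + 0) | a.b.c.(0 | 0) → =a=> p6
  p3 = 0 | 0 | a.b.c.(0 | 0) → =a=> p8
  p4 = b.0 | a.b.c.(0 | 0) → =a=> p9, =b=> p5
  p5 = 0 | a.b.c.(0 | 0) → =a=> p10
  p6 = (0 + 0) | b.c.(0 | 0) → =b=> p11
  p7 = (c.(0 | 0) + (d.0 + 0 | 0) + (c.b.0 + b.(0 + 0))) | c.(0 | 0) → =b=> p11, =c=> p12, =c=> p13, =c=> p14, =d=> p15
  p8 = 0 | 0 | b.c.(0 | 0) → =b=> p13
  p9 = b.0 | b.c.(0 | 0) → =b=> p10, =b=> p14
  p10 = 0 | b.c.(0 | 0) → =b=> p15
  p11 = (0 + 0) | c.(0 | 0) → =c=> p16
  p12 = (c.(0 | 0) + (d.0 + 0 | 0) + (c.b.0 + b.(0 + 0))) | (0 | 0) → =b=> p16, =c=> p17, =c=> p18, =d=> p19
  p13 = 0 | 0 | c.(0 | 0) → =c=> p17
  p14 = b.0 | c.(0 | 0) → =b=> p15, =c=> p18
  p15 = 0 | c.(0 | 0) → =c=> p19
  p16 = (0 + 0) | (0 | 0) → stopped
  p17 = 0 | 0 | (0 | 0) → stopped
  p18 = b.0 | (0 | 0) → =b=> p19
  p19 = 0 | (0 | 0) → stopped
Reachable graph of Q (20 states):
  q0 = (c.(0 | 0) + (d.0 + 0 | 0) + (c.b.0 + b.(0 + 0))) | a.(0 + b.c.(0 | 0)) → =a=> q1, =b=> q2, =c=> q3, =c=> q4, =d=> q5
  q1 = (c.(0 | 0) + (d.0 + 0 | 0) + (c.b.0 + b.(0 + 0))) | (0 + b.c.(0 | 0)) → =b=> q6, =b=> q7, =c=> q8, =c=> q9, =d=> q10
  q2 = (0 + 0) | a.(0 + b.c.(0 | 0)) → =a=> q6
  q3 = 0 | 0 | a.(0 + b.c.(0 | 0)) → =a=> q8
  q4 = b.0 | a.(0 + b.c.(0 | 0)) → =a=> q9, =b=> q5
  q5 = 0 | a.(0 + b.c.(0 | 0)) → =a=> q10
  q6 = (0 + 0) | (0 + b.c.(0 | 0)) → =b=> q11
  q7 = (c.(0 | 0) + (d.0 + 0 | 0) + (c.b.0 + b.(0 + 0))) | c.(0 | 0) → =b=> q11, =c=> q12, =c=> q13, =c=> q14, =d=> q15
  q8 = 0 | 0 | (0 + b.c.(0 | 0)) → =b=> q13
  q9 = b.0 | (0 + b.c.(0 | 0)) → =b=> q10, =b=> q14
  q10 = 0 | (0 + b.c.(0 | 0)) → =b=> q15
  q11 = (0 + 0) | c.(0 | 0) → =c=> q16
  q12 = (c.(0 | 0) + (d.0 + 0 | 0) + (c.b.0 + b.(0 + 0))) | (0 | 0) → =b=> q16, =c=> q17, =c=> q18, =d=> q19
  q13 = 0 | 0 | c.(0 | 0) → =c=> q17
  q14 = b.0 | c.(0 | 0) → =b=> q15, =c=> q18
  q15 = 0 | c.(0 | 0) → =c=> q19
  q16 = (0 + 0) | (0 | 0) → stopped
  q17 = 0 | 0 | (0 | 0) → stopped
  q18 = b.0 | (0 | 0) → =b=> q19
  q19 = 0 | (0 | 0) → stopped
Bisimilarity quotient blocks:
  B0 = {p0, q0}
  B1 = {p1, q1}
  B2 = {p9, q9}
  B3 = {p10, p6, p8, q10, q6, q8}
  B4 = {p11, p13, p15, q11, q13, q15}
  B5 = {p16, p17, p19, q16, q17, q19}
  B6 = {p14, q14}
  B7 = {p18, q18}
  B8 = {p7, q7}
  B9 = {p12, q12}
  B10 = {p2, p3, p5, q2, q3, q5}
  B11 = {p4, q4}
p0 ∈ B0, q0 ∈ B0 → same block

bisimilar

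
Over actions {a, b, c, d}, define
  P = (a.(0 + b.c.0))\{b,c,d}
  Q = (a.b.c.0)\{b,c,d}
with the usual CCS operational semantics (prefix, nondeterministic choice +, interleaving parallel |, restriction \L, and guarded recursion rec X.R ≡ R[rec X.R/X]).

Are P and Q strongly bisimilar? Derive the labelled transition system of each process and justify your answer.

Reachable graph of P (2 states):
  u0 = (a.(0 + b.c.0))\{b,c,d} → ··a··> u1
  u1 = (0 + b.c.0)\{b,c,d} → ∅
Reachable graph of Q (2 states):
  v0 = (a.b.c.0)\{b,c,d} → ··a··> v1
  v1 = (b.c.0)\{b,c,d} → ∅
Partition-refinement fixed point:
  B0 = {u0, v0}
  B1 = {u1, v1}
u0 ∈ B0, v0 ∈ B0 → same block

YES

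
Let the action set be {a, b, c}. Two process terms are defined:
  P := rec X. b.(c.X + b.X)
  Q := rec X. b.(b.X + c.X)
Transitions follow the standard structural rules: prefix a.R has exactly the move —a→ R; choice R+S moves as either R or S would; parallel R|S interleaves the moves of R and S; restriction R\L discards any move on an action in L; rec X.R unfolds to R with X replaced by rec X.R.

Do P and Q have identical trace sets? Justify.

YES

P's transition system — 2 states:
  s0 = rec X. b.(c.X + b.X) ⊢ —b→ s1
  s1 = c.(rec X. b.(c.X + b.X)) + b.(rec X. b.(c.X + b.X)) ⊢ —b→ s0, —c→ s0
Q's transition system — 2 states:
  t0 = rec X. b.(b.X + c.X) ⊢ —b→ t1
  t1 = b.(rec X. b.(b.X + c.X)) + c.(rec X. b.(b.X + c.X)) ⊢ —b→ t0, —c→ t0
Partition-refinement fixed point:
  B0 = {s0, t0}
  B1 = {s1, t1}
s0 ∈ B0, t0 ∈ B0 → same block
Bisimilar ⇒ trace-equivalent.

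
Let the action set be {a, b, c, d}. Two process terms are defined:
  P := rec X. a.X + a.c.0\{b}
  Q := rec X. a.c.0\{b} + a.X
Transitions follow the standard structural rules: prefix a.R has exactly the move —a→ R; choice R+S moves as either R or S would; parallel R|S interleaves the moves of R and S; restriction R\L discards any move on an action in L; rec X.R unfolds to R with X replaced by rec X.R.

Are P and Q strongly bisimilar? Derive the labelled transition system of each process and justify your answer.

bisimilar

P's transition system — 3 states:
  u0 = rec X. a.X + a.c.0\{b} has moves =a=> u0, =a=> u1
  u1 = c.0\{b} has moves =c=> u2
  u2 = 0\{b} has moves stopped
Q's transition system — 3 states:
  v0 = rec X. a.c.0\{b} + a.X has moves =a=> v0, =a=> v1
  v1 = c.0\{b} has moves =c=> v2
  v2 = 0\{b} has moves stopped
Coarsest stable partition (strong bisimilarity classes):
  B0 = {u0, v0}
  B1 = {u1, v1}
  B2 = {u2, v2}
u0 ∈ B0, v0 ∈ B0 → same block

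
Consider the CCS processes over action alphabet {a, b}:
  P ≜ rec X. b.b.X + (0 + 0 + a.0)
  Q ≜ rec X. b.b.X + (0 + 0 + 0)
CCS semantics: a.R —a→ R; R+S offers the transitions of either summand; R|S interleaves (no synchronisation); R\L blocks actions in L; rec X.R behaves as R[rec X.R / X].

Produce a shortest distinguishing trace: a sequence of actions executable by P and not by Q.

a

LTS(P): 3 reachable states
  s0 = rec X. b.b.X + (0 + 0 + a.0) ⊢ -a-> s1, -b-> s2
  s1 = 0 ⊢ (no moves)
  s2 = b.(rec X. b.b.X + (0 + 0 + a.0)) ⊢ -b-> s0
LTS(Q): 2 reachable states
  t0 = rec X. b.b.X + (0 + 0 + 0) ⊢ -b-> t1
  t1 = b.(rec X. b.b.X + (0 + 0 + 0)) ⊢ -b-> t0
Executing a from P (initial set {s0}):
  after a @ step 1: {s1}
  ✓ P
Executing a from Q (initial set {t0}):
  after a @ step 1: ∅  — Q cannot continue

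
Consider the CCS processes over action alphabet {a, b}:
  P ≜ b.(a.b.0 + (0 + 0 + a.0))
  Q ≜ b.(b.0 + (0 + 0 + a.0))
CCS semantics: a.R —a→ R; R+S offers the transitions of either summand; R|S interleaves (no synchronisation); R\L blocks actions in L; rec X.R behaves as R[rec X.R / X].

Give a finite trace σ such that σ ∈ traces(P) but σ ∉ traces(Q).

bab

LTS(P): 4 reachable states
  u0 = b.(a.b.0 + (0 + 0 + a.0)) has moves -b-> u1
  u1 = a.b.0 + (0 + 0 + a.0) has moves -a-> u2, -a-> u3
  u2 = 0 has moves ∅
  u3 = b.0 has moves -b-> u2
LTS(Q): 3 reachable states
  v0 = b.(b.0 + (0 + 0 + a.0)) has moves -b-> v1
  v1 = b.0 + (0 + 0 + a.0) has moves -a-> v2, -b-> v2
  v2 = 0 has moves ∅
Trace ⟨bab⟩ through P, begin at {u0}:
  step 1 (b): {u1}
  step 2 (a): {u2, u3}
  step 3 (b): {u2}
  — P admits the full trace.
Trace ⟨bab⟩ through Q, begin at {v0}:
  step 1 (b): {v1}
  step 2 (a): {v2}
  step 3 (b): ∅  — Q cannot continue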